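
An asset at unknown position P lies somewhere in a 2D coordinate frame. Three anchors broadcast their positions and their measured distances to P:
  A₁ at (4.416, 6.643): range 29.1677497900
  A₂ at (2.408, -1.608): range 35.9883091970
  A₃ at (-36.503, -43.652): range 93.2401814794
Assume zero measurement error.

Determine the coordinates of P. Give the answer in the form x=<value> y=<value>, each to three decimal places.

x=28.296 y=23.392

eq1: (x − 4.416)² + (y − 6.643)² = 29.1677497900²
eq2: (x − 2.408)² + (y + 1.608)² = 35.9883091970²
eq3: (x + 36.503)² + (y + 43.652)² = 93.2401814794²
eq3−eq2, eq3−eq1 (x²,y² cancel):
  77.822·x + 84.088·y = 4168.991058
  81.838·x + 100.590·y = 4668.638207
det = 77.822·100.590 − 84.088·81.838 = 946.521236
x = (4168.991058·100.590 − 84.088·4668.638207) / 946.521236 = 28.295573
y = (77.822·4668.638207 − 4168.991058·81.838) / 946.521236 = 23.391839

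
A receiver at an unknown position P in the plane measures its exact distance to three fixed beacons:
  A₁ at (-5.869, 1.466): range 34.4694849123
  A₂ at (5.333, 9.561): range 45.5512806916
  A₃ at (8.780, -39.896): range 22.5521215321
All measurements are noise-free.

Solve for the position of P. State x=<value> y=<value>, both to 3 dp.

x=-12.477 y=-32.364

eq1: (x + 5.869)² + (y − 1.466)² = 34.4694849123²
eq2: (x − 5.333)² + (y − 9.561)² = 45.5512806916²
eq3: (x − 8.780)² + (y + 39.896)² = 22.5521215321²
eq1−eq2, eq1−eq3 (x²,y² cancel):
  22.404·x + 16.190·y = -803.514490
  29.298·x − 82.724·y = 2311.732104
det = 22.404·-82.724 − 16.190·29.298 = -2327.683116
x = (-803.514490·-82.724 − 16.190·2311.732104) / -2327.683116 = -12.477209
y = (22.404·2311.732104 − -803.514490·29.298) / -2327.683116 = -32.364119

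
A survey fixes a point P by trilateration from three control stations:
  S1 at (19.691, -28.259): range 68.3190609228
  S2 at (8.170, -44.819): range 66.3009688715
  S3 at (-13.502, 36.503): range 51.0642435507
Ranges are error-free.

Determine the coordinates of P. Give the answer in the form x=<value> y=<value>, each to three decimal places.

x=-44.271 y=-4.251

eq1: (x − 19.691)² + (y + 28.259)² = 68.3190609228²
eq2: (x − 8.170)² + (y + 44.819)² = 66.3009688715²
eq3: (x + 13.502)² + (y − 36.503)² = 51.0642435507²
eq1−eq2, eq1−eq3 (x²,y² cancel):
  -23.042·x − 33.120·y = 1160.860711
  -66.386·x + 129.524·y = 2388.403567
det = -23.042·129.524 − -33.120·-66.386 = -5183.196328
x = (1160.860711·129.524 − -33.120·2388.403567) / -5183.196328 = -44.270607
y = (-23.042·2388.403567 − 1160.860711·-66.386) / -5183.196328 = -4.250525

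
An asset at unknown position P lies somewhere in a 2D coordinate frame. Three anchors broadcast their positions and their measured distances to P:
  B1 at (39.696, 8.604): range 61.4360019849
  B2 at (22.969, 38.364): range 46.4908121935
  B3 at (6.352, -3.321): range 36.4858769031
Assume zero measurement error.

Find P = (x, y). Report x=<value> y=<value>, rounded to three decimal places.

eq1: (x − 39.696)² + (y − 8.604)² = 61.4360019849²
eq2: (x − 22.969)² + (y − 38.364)² = 46.4908121935²
eq3: (x − 6.352)² + (y + 3.321)² = 36.4858769031²
eq1−eq3, eq1−eq2 (x²,y² cancel):
  -66.688·x − 23.850·y = 844.738839
  -33.454·x + 59.520·y = 1962.556946
det = -66.688·59.520 − -23.850·-33.454 = -4767.147660
x = (844.738839·59.520 − -23.850·1962.556946) / -4767.147660 = -20.365603
y = (-66.688·1962.556946 − 844.738839·-33.454) / -4767.147660 = 21.526311

x=-20.366 y=21.526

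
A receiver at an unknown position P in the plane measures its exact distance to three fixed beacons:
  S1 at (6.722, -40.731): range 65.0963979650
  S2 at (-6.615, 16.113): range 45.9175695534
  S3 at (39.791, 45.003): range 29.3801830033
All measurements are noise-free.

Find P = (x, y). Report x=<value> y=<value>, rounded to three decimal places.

eq1: (x − 6.722)² + (y + 40.731)² = 65.0963979650²
eq2: (x + 6.615)² + (y − 16.113)² = 45.9175695534²
eq3: (x − 39.791)² + (y − 45.003)² = 29.3801830033²
eq2−eq3, eq2−eq1 (x²,y² cancel):
  92.812·x + 57.780·y = 4550.434736
  26.674·x − 113.688·y = -728.305183
det = 92.812·-113.688 − 57.780·26.674 = -12092.834376
x = (4550.434736·-113.688 − 57.780·-728.305183) / -12092.834376 = 39.299997
y = (92.812·-728.305183 − 4550.434736·26.674) / -12092.834376 = 15.626920

x=39.300 y=15.627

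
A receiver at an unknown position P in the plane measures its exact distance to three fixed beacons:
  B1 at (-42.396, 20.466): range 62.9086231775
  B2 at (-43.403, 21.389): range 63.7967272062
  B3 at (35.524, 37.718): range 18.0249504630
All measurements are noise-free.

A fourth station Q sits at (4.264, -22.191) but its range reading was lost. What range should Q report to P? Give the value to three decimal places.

eq1: (x + 42.396)² + (y − 20.466)² = 62.9086231775²
eq2: (x + 43.403)² + (y − 21.389)² = 63.7967272062²
eq3: (x − 35.524)² + (y − 37.718)² = 18.0249504630²
eq3−eq2, eq3−eq1 (x²,y² cancel):
  -157.854·x − 32.658·y = -4088.415933
  -155.840·x − 34.504·y = -4100.920159
det = -157.854·-34.504 − -32.658·-155.840 = 357.171696
x = (-4088.415933·-34.504 − -32.658·-4100.920159) / 357.171696 = 19.987174
y = (-157.854·-4100.920159 − -4088.415933·-155.840) / 357.171696 = 28.579845
|P − Q| = √((19.987174 − 4.264)² + (28.579845 − -22.191)²) = 53.149759

53.150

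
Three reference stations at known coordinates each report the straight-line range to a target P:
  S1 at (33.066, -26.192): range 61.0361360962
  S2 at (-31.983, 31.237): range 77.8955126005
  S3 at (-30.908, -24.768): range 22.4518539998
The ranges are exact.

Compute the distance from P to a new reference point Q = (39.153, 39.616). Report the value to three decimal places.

106.966

eq1: (x − 33.066)² + (y + 26.192)² = 61.0361360962²
eq2: (x + 31.983)² + (y − 31.237)² = 77.8955126005²
eq3: (x + 30.908)² + (y + 24.768)² = 22.4518539998²
eq2−eq3, eq2−eq1 (x²,y² cancel):
  2.150·x − 112.010·y = 5133.720965
  130.098·x − 114.858·y = 2123.019736
det = 2.150·-114.858 − -112.010·130.098 = 14325.332280
x = (5133.720965·-114.858 − -112.010·2123.019736) / 14325.332280 = -24.561349
y = (2.150·2123.019736 − 5133.720965·130.098) / 14325.332280 = -46.304150
|P − Q| = √((-24.561349 − 39.153)² + (-46.304150 − 39.616)²) = 106.966305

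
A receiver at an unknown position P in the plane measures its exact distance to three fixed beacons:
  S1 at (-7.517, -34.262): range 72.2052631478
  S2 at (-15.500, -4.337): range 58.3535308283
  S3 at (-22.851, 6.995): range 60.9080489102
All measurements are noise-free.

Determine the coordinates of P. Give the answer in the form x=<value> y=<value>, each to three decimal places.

x=35.770 y=23.529

eq1: (x + 7.517)² + (y + 34.262)² = 72.2052631478²
eq2: (x + 15.500)² + (y + 4.337)² = 58.3535308283²
eq3: (x + 22.851)² + (y − 6.995)² = 60.9080489102²
eq2−eq1, eq2−eq3 (x²,y² cancel):
  15.966·x − 59.850·y = -837.135102
  -14.702·x + 22.664·y = 7.382795
det = 15.966·22.664 − -59.850·-14.702 = -518.061276
x = (-837.135102·22.664 − -59.850·7.382795) / -518.061276 = 35.769841
y = (15.966·7.382795 − -837.135102·-14.702) / -518.061276 = 23.529430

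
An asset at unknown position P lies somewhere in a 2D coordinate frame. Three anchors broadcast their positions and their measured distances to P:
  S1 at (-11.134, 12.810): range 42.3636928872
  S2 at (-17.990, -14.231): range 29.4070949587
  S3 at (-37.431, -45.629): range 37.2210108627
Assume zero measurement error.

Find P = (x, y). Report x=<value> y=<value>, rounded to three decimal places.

eq1: (x + 11.134)² + (y − 12.810)² = 42.3636928872²
eq2: (x + 17.990)² + (y + 14.231)² = 29.4070949587²
eq3: (x + 37.431)² + (y + 45.629)² = 37.2210108627²
eq2−eq3, eq2−eq1 (x²,y² cancel):
  -38.882·x − 62.796·y = 2436.297525
  13.712·x + 54.082·y = -1168.004646
det = -38.882·54.082 − -62.796·13.712 = -1241.757572
x = (2436.297525·54.082 − -62.796·-1168.004646) / -1241.757572 = -47.041246
y = (-38.882·-1168.004646 − 2436.297525·13.712) / -1241.757572 = -9.670040

x=-47.041 y=-9.670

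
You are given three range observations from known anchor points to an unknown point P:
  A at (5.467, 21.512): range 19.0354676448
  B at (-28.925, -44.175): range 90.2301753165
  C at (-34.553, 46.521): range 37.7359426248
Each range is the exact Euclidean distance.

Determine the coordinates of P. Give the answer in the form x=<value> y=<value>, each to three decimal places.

eq1: (x − 5.467)² + (y − 21.512)² = 19.0354676448²
eq2: (x + 28.925)² + (y + 44.175)² = 90.2301753165²
eq3: (x + 34.553)² + (y − 46.521)² = 37.7359426248²
eq2−eq3, eq2−eq1 (x²,y² cancel):
  -11.256·x + 181.392·y = 7287.510172
  68.784·x + 131.374·y = 5483.703492
det = -11.256·131.374 − 181.392·68.784 = -13955.613072
x = (7287.510172·131.374 − 181.392·5483.703492) / -13955.613072 = 2.673518
y = (-11.256·5483.703492 − 7287.510172·68.784) / -13955.613072 = 40.341378

x=2.674 y=40.341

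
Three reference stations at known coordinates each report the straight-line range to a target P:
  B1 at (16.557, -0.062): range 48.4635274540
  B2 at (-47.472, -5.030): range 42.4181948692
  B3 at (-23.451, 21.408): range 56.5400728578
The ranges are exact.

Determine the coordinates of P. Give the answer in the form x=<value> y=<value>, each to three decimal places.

eq1: (x − 16.557)² + (y + 0.062)² = 48.4635274540²
eq2: (x + 47.472)² + (y + 5.030)² = 42.4181948692²
eq3: (x + 23.451)² + (y − 21.408)² = 56.5400728578²
eq1−eq3, eq1−eq2 (x²,y² cancel):
  -80.016·x + 42.940·y = -113.952573
  -128.058·x − 9.936·y = 2554.163828
det = -80.016·-9.936 − 42.940·-128.058 = 6293.849496
x = (-113.952573·-9.936 − 42.940·2554.163828) / 6293.849496 = -17.245974
y = (-80.016·2554.163828 − -113.952573·-128.058) / 6293.849496 = -34.790554

x=-17.246 y=-34.791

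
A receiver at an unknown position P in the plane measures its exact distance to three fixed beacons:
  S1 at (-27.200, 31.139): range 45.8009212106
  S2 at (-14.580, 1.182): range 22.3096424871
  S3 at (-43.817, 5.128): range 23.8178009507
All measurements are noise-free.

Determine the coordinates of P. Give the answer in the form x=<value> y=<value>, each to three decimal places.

x=-30.398 y=-14.550

eq1: (x + 27.200)² + (y − 31.139)² = 45.8009212106²
eq2: (x + 14.580)² + (y − 1.182)² = 22.3096424871²
eq3: (x + 43.817)² + (y − 5.128)² = 23.8178009507²
eq1−eq2, eq1−eq3 (x²,y² cancel):
  25.240·x − 59.914·y = 104.500439
  -33.234·x − 52.022·y = 1767.185294
det = 25.240·-52.022 − -59.914·-33.234 = -3304.217156
x = (104.500439·-52.022 − -59.914·1767.185294) / -3304.217156 = -30.398371
y = (25.240·1767.185294 − 104.500439·-33.234) / -3304.217156 = -14.550110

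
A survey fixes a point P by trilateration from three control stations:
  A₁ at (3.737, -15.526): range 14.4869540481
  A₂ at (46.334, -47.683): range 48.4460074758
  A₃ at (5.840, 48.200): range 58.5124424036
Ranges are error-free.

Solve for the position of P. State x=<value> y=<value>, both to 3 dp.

x=16.806 y=-9.276

eq1: (x − 3.737)² + (y + 15.526)² = 14.4869540481²
eq2: (x − 46.334)² + (y + 47.683)² = 48.4460074758²
eq3: (x − 5.840)² + (y − 48.200)² = 58.5124424036²
eq3−eq1, eq3−eq2 (x²,y² cancel):
  -4.206·x − 127.452·y = 1111.510323
  80.988·x − 191.766·y = 3139.852721
det = -4.206·-191.766 − -127.452·80.988 = 11128.650372
x = (1111.510323·-191.766 − -127.452·3139.852721) / 11128.650372 = 16.806227
y = (-4.206·3139.852721 − 1111.510323·80.988) / 11128.650372 = -9.275628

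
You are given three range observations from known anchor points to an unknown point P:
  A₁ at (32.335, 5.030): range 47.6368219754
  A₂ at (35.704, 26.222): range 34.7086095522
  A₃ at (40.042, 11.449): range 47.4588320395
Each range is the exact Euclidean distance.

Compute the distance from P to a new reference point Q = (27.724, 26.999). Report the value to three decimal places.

eq1: (x − 32.335)² + (y − 5.030)² = 47.6368219754²
eq2: (x − 35.704)² + (y − 26.222)² = 34.7086095522²
eq3: (x − 40.042)² + (y − 11.449)² = 47.4588320395²
eq2−eq1, eq2−eq3 (x²,y² cancel):
  -6.738·x − 42.384·y = -1956.095006
  8.676·x − 29.546·y = -1275.580697
det = -6.738·-29.546 − -42.384·8.676 = 566.804532
x = (-1956.095006·-29.546 − -42.384·-1275.580697) / 566.804532 = 6.581759
y = (-6.738·-1275.580697 − -1956.095006·8.676) / 566.804532 = 45.105396
|P − Q| = √((6.581759 − 27.724)² + (45.105396 − 26.999)²) = 27.835875

27.836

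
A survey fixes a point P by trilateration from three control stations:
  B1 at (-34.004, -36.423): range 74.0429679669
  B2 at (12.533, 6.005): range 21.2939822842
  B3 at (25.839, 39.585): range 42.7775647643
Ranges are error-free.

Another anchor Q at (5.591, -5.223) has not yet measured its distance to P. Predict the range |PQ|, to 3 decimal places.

26.466

eq1: (x + 34.004)² + (y + 36.423)² = 74.0429679669²
eq2: (x − 12.533)² + (y − 6.005)² = 21.2939822842²
eq3: (x − 25.839)² + (y − 39.585)² = 42.7775647643²
eq3−eq2, eq3−eq1 (x²,y² cancel):
  -26.612·x − 67.160·y = -665.003666
  -119.686·x − 152.016·y = -3404.160259
det = -26.612·-152.016 − -67.160·-119.686 = -3992.661968
x = (-665.003666·-152.016 − -67.160·-3404.160259) / -3992.661968 = 31.941649
y = (-26.612·-3404.160259 − -665.003666·-119.686) / -3992.661968 = -2.755025
|P − Q| = √((31.941649 − 5.591)² + (-2.755025 − -5.223)²) = 26.465970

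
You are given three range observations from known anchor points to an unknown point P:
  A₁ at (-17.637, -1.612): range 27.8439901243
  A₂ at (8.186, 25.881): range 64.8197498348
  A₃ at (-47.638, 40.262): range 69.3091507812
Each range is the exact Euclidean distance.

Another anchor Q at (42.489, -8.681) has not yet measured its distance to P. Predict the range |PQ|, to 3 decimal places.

eq1: (x + 17.637)² + (y + 1.612)² = 27.8439901243²
eq2: (x − 8.186)² + (y − 25.881)² = 64.8197498348²
eq3: (x + 47.638)² + (y − 40.262)² = 69.3091507812²
eq1−eq2, eq1−eq3 (x²,y² cancel):
  51.646·x + 54.986·y = -3003.137739
  -60.002·x + 83.748·y = -451.725221
det = 51.646·83.748 − 54.986·-60.002 = 7624.519180
x = (-3003.137739·83.748 − 54.986·-451.725221) / 7624.519180 = -29.728854
y = (51.646·-451.725221 − -3003.137739·-60.002) / 7624.519180 = -26.693365
|P − Q| = √((-29.728854 − 42.489)² + (-26.693365 − -8.681)²) = 74.430261

74.430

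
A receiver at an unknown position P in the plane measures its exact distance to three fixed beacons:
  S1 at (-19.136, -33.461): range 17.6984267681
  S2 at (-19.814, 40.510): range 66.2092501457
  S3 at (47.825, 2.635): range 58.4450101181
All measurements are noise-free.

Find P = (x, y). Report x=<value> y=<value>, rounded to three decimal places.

x=-4.275 y=-23.850

eq1: (x + 19.136)² + (y + 33.461)² = 17.6984267681²
eq2: (x + 19.814)² + (y − 40.510)² = 66.2092501457²
eq3: (x − 47.825)² + (y − 2.635)² = 58.4450101181²
eq1−eq2, eq1−eq3 (x²,y² cancel):
  -1.356·x + 147.942·y = -3522.600816
  133.922·x + 72.192·y = -2294.236065
det = -1.356·72.192 − 147.942·133.922 = -19910.580876
x = (-3522.600816·72.192 − 147.942·-2294.236065) / -19910.580876 = -4.274625
y = (-1.356·-2294.236065 − -3522.600816·133.922) / -19910.580876 = -23.849868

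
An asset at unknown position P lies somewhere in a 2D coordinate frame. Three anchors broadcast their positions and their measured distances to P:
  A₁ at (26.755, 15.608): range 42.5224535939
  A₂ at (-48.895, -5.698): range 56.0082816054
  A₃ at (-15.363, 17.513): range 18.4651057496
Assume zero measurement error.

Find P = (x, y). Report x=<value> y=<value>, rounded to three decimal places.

x=-10.869 y=35.423

eq1: (x − 26.755)² + (y − 15.608)² = 42.5224535939²
eq2: (x + 48.895)² + (y + 5.698)² = 56.0082816054²
eq3: (x + 15.363)² + (y − 17.513)² = 18.4651057496²
eq1−eq3, eq1−eq2 (x²,y² cancel):
  -84.236·x + 3.810·y = 1050.486178
  -151.300·x − 42.612·y = 134.979991
det = -84.236·-42.612 − 3.810·-151.300 = 4165.917432
x = (1050.486178·-42.612 − 3.810·134.979991) / 4165.917432 = -10.868576
y = (-84.236·134.979991 − 1050.486178·-151.300) / 4165.917432 = 35.422782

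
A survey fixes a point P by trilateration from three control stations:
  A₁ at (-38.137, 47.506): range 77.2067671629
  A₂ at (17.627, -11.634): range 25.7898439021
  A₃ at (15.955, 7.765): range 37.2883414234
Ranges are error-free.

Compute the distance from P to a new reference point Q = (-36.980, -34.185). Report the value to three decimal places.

33.339

eq1: (x + 38.137)² + (y − 47.506)² = 77.2067671629²
eq2: (x − 17.627)² + (y + 11.634)² = 25.7898439021²
eq3: (x − 15.955)² + (y − 7.765)² = 37.2883414234²
eq2−eq3, eq2−eq1 (x²,y² cancel):
  -3.344·x + 38.798·y = -856.508193
  -111.528·x + 118.280·y = -2030.579127
det = -3.344·118.280 − 38.798·-111.528 = 3931.535024
x = (-856.508193·118.280 − 38.798·-2030.579127) / 3931.535024 = -5.729411
y = (-3.344·-2030.579127 − -856.508193·-111.528) / 3931.535024 = -22.569909
|P − Q| = √((-5.729411 − -36.980)² + (-22.569909 − -34.185)²) = 33.339311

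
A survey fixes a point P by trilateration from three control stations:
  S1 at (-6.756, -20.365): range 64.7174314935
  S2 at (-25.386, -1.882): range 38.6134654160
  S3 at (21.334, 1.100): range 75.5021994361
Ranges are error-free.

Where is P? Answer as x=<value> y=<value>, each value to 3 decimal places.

x=-48.935 y=28.719

eq1: (x + 6.756)² + (y + 20.365)² = 64.7174314935²
eq2: (x + 25.386)² + (y + 1.882)² = 38.6134654160²
eq3: (x − 21.334)² + (y − 1.100)² = 75.5021994361²
eq2−eq3, eq2−eq1 (x²,y² cancel):
  93.440·x + 5.964·y = -4401.223772
  37.260·x − 36.966·y = -2884.960387
det = 93.440·-36.966 − 5.964·37.260 = -3676.321680
x = (-4401.223772·-36.966 − 5.964·-2884.960387) / -3676.321680 = -48.935201
y = (93.440·-2884.960387 − -4401.223772·37.260) / -3676.321680 = 28.719223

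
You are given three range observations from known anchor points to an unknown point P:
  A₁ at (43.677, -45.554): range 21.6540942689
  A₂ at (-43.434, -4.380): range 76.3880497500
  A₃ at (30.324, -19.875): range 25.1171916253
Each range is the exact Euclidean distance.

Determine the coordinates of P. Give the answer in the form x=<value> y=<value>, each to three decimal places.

x=22.110 y=-43.611

eq1: (x − 43.677)² + (y + 45.554)² = 21.6540942689²
eq2: (x + 43.434)² + (y + 4.380)² = 76.3880497500²
eq3: (x − 30.324)² + (y + 19.875)² = 25.1171916253²
eq1−eq3, eq1−eq2 (x²,y² cancel):
  -26.706·x + 51.358·y = -2830.260161
  -174.222·x + 82.348·y = -7443.384835
det = -26.706·82.348 − 51.358·-174.222 = 6748.507788
x = (-2830.260161·82.348 − 51.358·-7443.384835) / 6748.507788 = 22.110235
y = (-26.706·-7443.384835 − -2830.260161·-174.222) / 6748.507788 = -43.611204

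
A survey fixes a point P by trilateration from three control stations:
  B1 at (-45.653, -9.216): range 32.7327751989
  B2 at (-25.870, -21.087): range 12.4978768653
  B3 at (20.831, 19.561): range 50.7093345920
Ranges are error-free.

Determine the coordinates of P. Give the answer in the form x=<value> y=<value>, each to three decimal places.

eq1: (x + 45.653)² + (y + 9.216)² = 32.7327751989²
eq2: (x + 25.870)² + (y + 21.087)² = 12.4978768653²
eq3: (x − 20.831)² + (y − 19.561)² = 50.7093345920²
eq2−eq3, eq2−eq1 (x²,y² cancel):
  93.402·x + 81.296·y = -2712.594876
  -39.566·x + 23.742·y = 139.974950
det = 93.402·23.742 − 81.296·-39.566 = 5434.107820
x = (-2712.594876·23.742 − 81.296·139.974950) / 5434.107820 = -13.945588
y = (93.402·139.974950 − -2712.594876·-39.566) / 5434.107820 = -17.344630

x=-13.946 y=-17.345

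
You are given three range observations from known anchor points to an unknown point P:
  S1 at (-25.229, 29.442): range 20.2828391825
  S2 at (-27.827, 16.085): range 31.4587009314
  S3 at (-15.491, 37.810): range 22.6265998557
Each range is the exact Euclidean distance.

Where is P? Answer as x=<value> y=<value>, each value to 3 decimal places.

eq1: (x + 25.229)² + (y − 29.442)² = 20.2828391825²
eq2: (x + 27.827)² + (y − 16.085)² = 31.4587009314²
eq3: (x + 15.491)² + (y − 37.810)² = 22.6265998557²
eq1−eq3, eq1−eq2 (x²,y² cancel):
  19.476·x + 16.736·y = 65.663920
  -5.196·x − 26.714·y = -1048.520950
det = 19.476·-26.714 − 16.736·-5.196 = -433.321608
x = (65.663920·-26.714 − 16.736·-1048.520950) / -433.321608 = -36.448449
y = (19.476·-1048.520950 − 65.663920·-5.196) / -433.321608 = 46.339264

x=-36.448 y=46.339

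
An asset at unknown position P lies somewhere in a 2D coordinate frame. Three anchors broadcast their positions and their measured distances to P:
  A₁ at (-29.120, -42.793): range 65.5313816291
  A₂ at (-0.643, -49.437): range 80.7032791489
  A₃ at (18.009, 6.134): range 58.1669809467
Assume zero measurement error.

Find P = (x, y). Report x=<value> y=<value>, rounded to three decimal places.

x=-37.911 y=22.146

eq1: (x + 29.120)² + (y + 42.793)² = 65.5313816291²
eq2: (x + 0.643)² + (y + 49.437)² = 80.7032791489²
eq3: (x − 18.009)² + (y − 6.134)² = 58.1669809467²
eq3−eq2, eq3−eq1 (x²,y² cancel):
  -37.304·x − 111.142·y = -1047.141212
  -94.258·x − 97.854·y = 1406.300906
det = -37.304·-97.854 − -111.142·-94.258 = -6825.677020
x = (-1047.141212·-97.854 − -111.142·1406.300906) / -6825.677020 = -37.910679
y = (-37.304·1406.300906 − -1047.141212·-94.258) / -6825.677020 = 22.146094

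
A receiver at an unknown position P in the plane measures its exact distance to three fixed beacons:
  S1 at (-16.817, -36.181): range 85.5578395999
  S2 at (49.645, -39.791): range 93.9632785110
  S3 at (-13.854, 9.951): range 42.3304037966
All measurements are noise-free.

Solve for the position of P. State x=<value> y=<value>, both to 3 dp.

eq1: (x + 16.817)² + (y + 36.181)² = 85.5578395999²
eq2: (x − 49.645)² + (y + 39.791)² = 93.9632785110²
eq3: (x + 13.854)² + (y − 9.951)² = 42.3304037966²
eq3−eq2, eq3−eq1 (x²,y² cancel):
  126.998·x − 99.484·y = -3280.240634
  -5.926·x − 92.264·y = -4227.360298
det = 126.998·-92.264 − -99.484·-5.926 = -12306.885656
x = (-3280.240634·-92.264 − -99.484·-4227.360298) / -12306.885656 = 9.580538
y = (126.998·-4227.360298 − -3280.240634·-5.926) / -12306.885656 = 45.202745

x=9.581 y=45.203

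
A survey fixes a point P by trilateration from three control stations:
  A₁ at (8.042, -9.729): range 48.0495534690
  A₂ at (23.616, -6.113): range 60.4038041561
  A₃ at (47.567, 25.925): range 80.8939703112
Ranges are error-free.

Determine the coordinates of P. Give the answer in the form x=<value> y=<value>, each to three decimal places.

x=-32.686 y=15.765

eq1: (x − 8.042)² + (y + 9.729)² = 48.0495534690²
eq2: (x − 23.616)² + (y + 6.113)² = 60.4038041561²
eq3: (x − 47.567)² + (y − 25.925)² = 80.8939703112²
eq3−eq1, eq3−eq2 (x²,y² cancel):
  -79.050·x − 71.308·y = 1459.676935
  -47.902·x − 64.076·y = 555.573987
det = -79.050·-64.076 − -71.308·-47.902 = 1649.411984
x = (1459.676935·-64.076 − -71.308·555.573987) / 1649.411984 = -32.686430
y = (-79.050·555.573987 − 1459.676935·-47.902) / 1649.411984 = 15.765207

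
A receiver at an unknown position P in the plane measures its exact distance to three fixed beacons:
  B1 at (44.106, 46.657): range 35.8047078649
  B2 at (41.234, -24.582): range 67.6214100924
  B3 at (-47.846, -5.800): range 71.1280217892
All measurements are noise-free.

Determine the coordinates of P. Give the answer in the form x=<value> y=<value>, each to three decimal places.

x=10.102 y=35.447

eq1: (x − 44.106)² + (y − 46.657)² = 35.8047078649²
eq2: (x − 41.234)² + (y + 24.582)² = 67.6214100924²
eq3: (x + 47.846)² + (y + 5.800)² = 71.1280217892²
eq1−eq2, eq1−eq3 (x²,y² cancel):
  -5.744·x − 142.478·y = -5108.375403
  -183.904·x − 104.914·y = -5576.553547
det = -5.744·-104.914 − -142.478·-183.904 = -25599.648096
x = (-5108.375403·-104.914 − -142.478·-5576.553547) / -25599.648096 = 10.101549
y = (-5.744·-5576.553547 − -5108.375403·-183.904) / -25599.648096 = 35.446540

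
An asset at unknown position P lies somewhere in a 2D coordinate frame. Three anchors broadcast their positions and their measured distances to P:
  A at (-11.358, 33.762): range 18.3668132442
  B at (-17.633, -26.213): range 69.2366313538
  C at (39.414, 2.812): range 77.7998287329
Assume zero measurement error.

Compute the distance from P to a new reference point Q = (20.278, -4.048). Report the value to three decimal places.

eq1: (x + 11.358)² + (y − 33.762)² = 18.3668132442²
eq2: (x + 17.633)² + (y + 26.213)² = 69.2366313538²
eq3: (x − 39.414)² + (y − 2.812)² = 77.7998287329²
eq1−eq3, eq1−eq2 (x²,y² cancel):
  101.544·x − 61.900·y = -5422.979590
  -12.550·x − 119.950·y = -4727.204042
det = 101.544·-119.950 − -61.900·-12.550 = -12957.047800
x = (-5422.979590·-119.950 − -61.900·-4727.204042) / -12957.047800 = -27.619908
y = (101.544·-4727.204042 − -5422.979590·-12.550) / -12957.047800 = 42.299574
|P − Q| = √((-27.619908 − 20.278)² + (42.299574 − -4.048)²) = 66.650636

66.651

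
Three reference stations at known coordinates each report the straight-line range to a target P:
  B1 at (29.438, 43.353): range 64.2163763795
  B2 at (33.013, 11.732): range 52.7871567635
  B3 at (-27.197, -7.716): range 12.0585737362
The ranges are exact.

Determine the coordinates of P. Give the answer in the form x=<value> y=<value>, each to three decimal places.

eq1: (x − 29.438)² + (y − 43.353)² = 64.2163763795²
eq2: (x − 33.013)² + (y − 11.732)² = 52.7871567635²
eq3: (x + 27.197)² + (y + 7.716)² = 12.0585737362²
eq3−eq1, eq3−eq2 (x²,y² cancel):
  113.270·x + 102.138·y = -2031.468807
  120.420·x + 38.896·y = -2212.790191
det = 113.270·38.896 − 102.138·120.420 = -7893.708040
x = (-2031.468807·38.896 − 102.138·-2212.790191) / -7893.708040 = -18.621661
y = (113.270·-2212.790191 − -2031.468807·120.420) / -7893.708040 = 0.761780

x=-18.622 y=0.762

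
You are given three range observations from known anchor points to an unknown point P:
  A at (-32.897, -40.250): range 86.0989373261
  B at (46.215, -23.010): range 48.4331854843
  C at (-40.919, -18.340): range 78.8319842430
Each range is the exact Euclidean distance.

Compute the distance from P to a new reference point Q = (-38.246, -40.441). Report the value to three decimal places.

eq1: (x + 32.897)² + (y + 40.250)² = 86.0989373261²
eq2: (x − 46.215)² + (y + 23.010)² = 48.4331854843²
eq3: (x + 40.919)² + (y + 18.340)² = 78.8319842430²
eq1−eq2, eq1−eq3 (x²,y² cancel):
  158.224·x + 34.480·y = 5030.264769
  -16.044·x + 43.820·y = 506.990321
det = 158.224·43.820 − 34.480·-16.044 = 7486.572800
x = (5030.264769·43.820 − 34.480·506.990321) / 7486.572800 = 27.107888
y = (158.224·506.990321 − 5030.264769·-16.044) / 7486.572800 = 21.494963
|P − Q| = √((27.107888 − -38.246)² + (21.494963 − -40.441)²) = 90.039959

90.040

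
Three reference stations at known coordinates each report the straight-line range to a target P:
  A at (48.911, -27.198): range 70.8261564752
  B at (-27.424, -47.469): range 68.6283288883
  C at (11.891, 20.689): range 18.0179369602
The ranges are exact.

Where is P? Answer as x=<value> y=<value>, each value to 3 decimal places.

eq1: (x − 48.911)² + (y + 27.198)² = 70.8261564752²
eq2: (x + 27.424)² + (y + 47.469)² = 68.6283288883²
eq3: (x − 11.891)² + (y − 20.689)² = 18.0179369602²
eq2−eq3, eq2−eq1 (x²,y² cancel):
  78.630·x + 136.316·y = 1949.250339
  152.670·x + 40.542·y = -179.861527
det = 78.630·40.542 − 136.316·152.670 = -17623.546260
x = (1949.250339·40.542 − 136.316·-179.861527) / -17623.546260 = -5.875350
y = (78.630·-179.861527 − 1949.250339·152.670) / -17623.546260 = 17.688526

x=-5.875 y=17.689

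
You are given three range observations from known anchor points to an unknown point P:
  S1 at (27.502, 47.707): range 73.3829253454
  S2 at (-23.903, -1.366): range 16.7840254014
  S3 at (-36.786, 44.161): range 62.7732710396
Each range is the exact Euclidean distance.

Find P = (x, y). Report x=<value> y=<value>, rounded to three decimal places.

x=-12.585 y=-13.759

eq1: (x − 27.502)² + (y − 47.707)² = 73.3829253454²
eq2: (x + 23.903)² + (y + 1.366)² = 16.7840254014²
eq3: (x + 36.786)² + (y − 44.161)² = 62.7732710396²
eq3−eq2, eq3−eq1 (x²,y² cancel):
  25.766·x − 91.054·y = 928.595696
  128.576·x + 7.092·y = -1715.656039
det = 25.766·7.092 − -91.054·128.576 = 11890.091576
x = (928.595696·7.092 − -91.054·-1715.656039) / 11890.091576 = -12.584575
y = (25.766·-1715.656039 − 928.595696·128.576) / 11890.091576 = -13.759416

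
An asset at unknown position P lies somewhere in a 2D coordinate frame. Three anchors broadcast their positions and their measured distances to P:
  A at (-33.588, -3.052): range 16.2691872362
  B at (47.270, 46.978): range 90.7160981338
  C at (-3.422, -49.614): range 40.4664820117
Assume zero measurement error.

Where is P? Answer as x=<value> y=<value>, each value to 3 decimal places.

x=-20.750 y=-13.045

eq1: (x + 33.588)² + (y + 3.052)² = 16.2691872362²
eq2: (x − 47.270)² + (y − 46.978)² = 90.7160981338²
eq3: (x + 3.422)² + (y + 49.614)² = 40.4664820117²
eq2−eq1, eq2−eq3 (x²,y² cancel):
  -161.716·x − 100.060·y = 4660.807071
  -101.384·x − 193.184·y = 4623.747990
det = -161.716·-193.184 − -100.060·-101.384 = 21096.460704
x = (4660.807071·-193.184 − -100.060·4623.747990) / 21096.460704 = -20.749506
y = (-161.716·4623.747990 − 4660.807071·-101.384) / 21096.460704 = -13.044973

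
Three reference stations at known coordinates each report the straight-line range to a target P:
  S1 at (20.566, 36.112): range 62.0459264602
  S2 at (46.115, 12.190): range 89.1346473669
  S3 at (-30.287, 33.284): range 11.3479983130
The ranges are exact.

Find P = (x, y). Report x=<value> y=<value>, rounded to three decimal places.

x=-41.192 y=30.146

eq1: (x − 20.566)² + (y − 36.112)² = 62.0459264602²
eq2: (x − 46.115)² + (y − 12.190)² = 89.1346473669²
eq3: (x + 30.287)² + (y − 33.284)² = 11.3479983130²
eq2−eq1, eq2−eq3 (x²,y² cancel):
  -51.098·x + 47.844·y = 3547.135946
  -152.804·x + 42.188·y = 7566.145996
det = -51.098·42.188 − 47.844·-152.804 = 5155.032152
x = (3547.135946·42.188 − 47.844·7566.145996) / 5155.032152 = -41.192394
y = (-51.098·7566.145996 − 3547.135946·-152.804) / 5155.032152 = 30.145619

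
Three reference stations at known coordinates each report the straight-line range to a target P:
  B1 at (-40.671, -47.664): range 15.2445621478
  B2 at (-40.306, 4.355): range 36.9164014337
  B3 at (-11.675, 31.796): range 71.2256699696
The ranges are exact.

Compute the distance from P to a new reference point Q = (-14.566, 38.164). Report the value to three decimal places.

eq1: (x + 40.671)² + (y + 47.664)² = 15.2445621478²
eq2: (x + 40.306)² + (y − 4.355)² = 36.9164014337²
eq3: (x + 11.675)² + (y − 31.796)² = 71.2256699696²
eq2−eq3, eq2−eq1 (x²,y² cancel):
  57.262·x + 54.882·y = -4206.523788
  -0.730·x − 104.038·y = 3412.871496
det = 57.262·-104.038 − 54.882·-0.730 = -5917.360096
x = (-4206.523788·-104.038 − 54.882·3412.871496) / -5917.360096 = -42.304863
y = (57.262·3412.871496 − -4206.523788·-0.730) / -5917.360096 = -32.507247
|P − Q| = √((-42.304863 − -14.566)² + (-32.507247 − 38.164)²) = 75.920153

75.920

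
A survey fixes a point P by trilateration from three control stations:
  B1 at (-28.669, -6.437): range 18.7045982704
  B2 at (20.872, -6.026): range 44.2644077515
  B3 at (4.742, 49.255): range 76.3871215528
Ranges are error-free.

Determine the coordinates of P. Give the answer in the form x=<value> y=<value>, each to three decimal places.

eq1: (x + 28.669)² + (y + 6.437)² = 18.7045982704²
eq2: (x − 20.872)² + (y + 6.026)² = 44.2644077515²
eq3: (x − 4.742)² + (y − 49.255)² = 76.3871215528²
eq3−eq1, eq3−eq2 (x²,y² cancel):
  -66.822·x − 111.384·y = 3899.935284
  32.260·x − 110.562·y = 1899.066017
det = -66.822·-110.562 − -111.384·32.260 = 10981.221804
x = (3899.935284·-110.562 − -111.384·1899.066017) / 10981.221804 = -20.003154
y = (-66.822·1899.066017 − 3899.935284·32.260) / 10981.221804 = -23.013040

x=-20.003 y=-23.013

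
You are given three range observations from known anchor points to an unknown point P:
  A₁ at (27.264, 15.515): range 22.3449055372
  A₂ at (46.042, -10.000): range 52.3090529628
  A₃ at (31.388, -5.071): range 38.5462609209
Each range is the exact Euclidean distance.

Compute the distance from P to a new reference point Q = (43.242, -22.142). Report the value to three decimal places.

59.284

eq1: (x − 27.264)² + (y − 15.515)² = 22.3449055372²
eq2: (x − 46.042)² + (y + 10.000)² = 52.3090529628²
eq3: (x − 31.388)² + (y + 5.071)² = 38.5462609209²
eq2−eq3, eq2−eq1 (x²,y² cancel):
  -29.308·x + 9.858·y = 41.478612
  -37.556·x + 51.030·y = 1001.117375
det = -29.308·51.030 − 9.858·-37.556 = -1125.360192
x = (41.478612·51.030 − 9.858·1001.117375) / -1125.360192 = 6.888782
y = (-29.308·1001.117375 − 41.478612·-37.556) / -1125.360192 = 24.688075
|P − Q| = √((6.888782 − 43.242)² + (24.688075 − -22.142)²) = 59.284166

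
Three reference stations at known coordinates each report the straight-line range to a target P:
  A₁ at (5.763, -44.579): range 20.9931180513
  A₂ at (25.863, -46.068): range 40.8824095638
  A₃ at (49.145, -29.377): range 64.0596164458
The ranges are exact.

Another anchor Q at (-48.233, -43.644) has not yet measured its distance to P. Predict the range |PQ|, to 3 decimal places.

34.360

eq1: (x − 5.763)² + (y + 44.579)² = 20.9931180513²
eq2: (x − 25.863)² + (y + 46.068)² = 40.8824095638²
eq3: (x − 49.145)² + (y + 29.377)² = 64.0596164458²
eq3−eq1, eq3−eq2 (x²,y² cancel):
  -86.764·x − 30.404·y = 2405.183710
  -46.564·x − 33.382·y = 1945.179286
det = -86.764·-33.382 − -30.404·-46.564 = 1480.623992
x = (2405.183710·-33.382 − -30.404·1945.179286) / 1480.623992 = -14.283580
y = (-86.764·1945.179286 − 2405.183710·-46.564) / 1480.623992 = -38.346374
|P − Q| = √((-14.283580 − -48.233)² + (-38.346374 − -43.644)²) = 34.360267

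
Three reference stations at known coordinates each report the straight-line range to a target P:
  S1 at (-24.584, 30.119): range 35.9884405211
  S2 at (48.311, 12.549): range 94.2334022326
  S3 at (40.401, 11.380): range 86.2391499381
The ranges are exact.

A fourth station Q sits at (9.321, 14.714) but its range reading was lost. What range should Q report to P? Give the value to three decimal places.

56.282

eq1: (x + 24.584)² + (y − 30.119)² = 35.9884405211²
eq2: (x − 48.311)² + (y − 12.549)² = 94.2334022326²
eq3: (x − 40.401)² + (y − 11.380)² = 86.2391499381²
eq3−eq2, eq3−eq1 (x²,y² cancel):
  15.820·x + 2.338·y = -713.058193
  -129.970·x + 37.478·y = 5891.805147
det = 15.820·37.478 − 2.338·-129.970 = 896.771820
x = (-713.058193·37.478 − 2.338·5891.805147) / 896.771820 = -45.160914
y = (15.820·5891.805147 − -713.058193·-129.970) / 896.771820 = 0.593444
|P − Q| = √((-45.160914 − 9.321)² + (0.593444 − 14.714)²) = 56.282049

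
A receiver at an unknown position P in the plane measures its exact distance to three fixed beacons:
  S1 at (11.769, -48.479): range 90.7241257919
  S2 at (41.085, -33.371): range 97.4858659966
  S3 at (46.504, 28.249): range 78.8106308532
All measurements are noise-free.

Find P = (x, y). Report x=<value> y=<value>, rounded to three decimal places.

x=-32.264 y=30.843

eq1: (x − 11.769)² + (y + 48.479)² = 90.7241257919²
eq2: (x − 41.085)² + (y + 33.371)² = 97.4858659966²
eq3: (x − 46.504)² + (y − 28.249)² = 78.8106308532²
eq2−eq3, eq2−eq1 (x²,y² cancel):
  10.838·x + 123.240·y = 3451.405685
  -58.632·x − 30.216·y = 959.749004
det = 10.838·-30.216 − 123.240·-58.632 = 6898.326672
x = (3451.405685·-30.216 − 123.240·959.749004) / 6898.326672 = -32.263932
y = (10.838·959.749004 − 3451.405685·-58.632) / 6898.326672 = 30.842926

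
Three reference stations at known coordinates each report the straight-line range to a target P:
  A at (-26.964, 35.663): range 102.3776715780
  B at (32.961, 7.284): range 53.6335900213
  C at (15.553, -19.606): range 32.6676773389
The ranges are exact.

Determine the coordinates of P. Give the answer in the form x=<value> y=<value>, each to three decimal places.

x=34.339 y=-46.332

eq1: (x + 26.964)² + (y − 35.663)² = 102.3776715780²
eq2: (x − 32.961)² + (y − 7.284)² = 53.6335900213²
eq3: (x − 15.553)² + (y + 19.606)² = 32.6676773389²
eq1−eq3, eq1−eq2 (x²,y² cancel):
  85.034·x − 110.538·y = 8041.394675
  119.850·x − 56.758·y = 6745.202971
det = 85.034·-56.758 − -110.538·119.850 = 8421.619528
x = (8041.394675·-56.758 − -110.538·6745.202971) / 8421.619528 = 34.338736
y = (85.034·6745.202971 − 8041.394675·119.850) / 8421.619528 = -46.331892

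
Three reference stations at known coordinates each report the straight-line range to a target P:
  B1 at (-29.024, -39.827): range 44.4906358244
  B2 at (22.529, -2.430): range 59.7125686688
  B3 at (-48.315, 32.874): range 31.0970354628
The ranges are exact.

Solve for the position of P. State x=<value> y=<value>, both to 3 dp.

eq1: (x + 29.024)² + (y + 39.827)² = 44.4906358244²
eq2: (x − 22.529)² + (y + 2.430)² = 59.7125686688²
eq3: (x + 48.315)² + (y − 32.874)² = 31.0970354628²
eq2−eq1, eq2−eq3 (x²,y² cancel):
  -103.106·x − 74.794·y = 3501.295945
  -141.688·x + 70.608·y = 5500.143602
det = -103.106·70.608 − -74.794·-141.688 = -17877.520720
x = (3501.295945·70.608 − -74.794·5500.143602) / -17877.520720 = -36.839406
y = (-103.106·5500.143602 − 3501.295945·-141.688) / -17877.520720 = 3.971814

x=-36.839 y=3.972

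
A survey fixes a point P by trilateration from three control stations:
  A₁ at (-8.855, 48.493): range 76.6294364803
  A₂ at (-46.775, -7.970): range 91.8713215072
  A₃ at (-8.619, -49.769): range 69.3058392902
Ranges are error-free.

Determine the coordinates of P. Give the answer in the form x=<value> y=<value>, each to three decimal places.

x=45.074 y=-5.947

eq1: (x + 8.855)² + (y − 48.493)² = 76.6294364803²
eq2: (x + 46.775)² + (y + 7.970)² = 91.8713215072²
eq3: (x + 8.619)² + (y + 49.769)² = 69.3058392902²
eq3−eq2, eq3−eq1 (x²,y² cancel):
  -76.312·x + 83.598·y = -3936.859353
  -0.472·x + 196.524·y = -1190.029624
det = -76.312·196.524 − 83.598·-0.472 = -14957.681232
x = (-3936.859353·196.524 − 83.598·-1190.029624) / -14957.681232 = 45.074049
y = (-76.312·-1190.029624 − -3936.859353·-0.472) / -14957.681232 = -5.947135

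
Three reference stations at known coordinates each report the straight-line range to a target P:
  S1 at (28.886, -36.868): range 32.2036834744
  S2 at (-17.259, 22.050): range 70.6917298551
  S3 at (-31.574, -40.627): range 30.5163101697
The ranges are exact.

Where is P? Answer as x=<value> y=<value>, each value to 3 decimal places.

x=-1.712 y=-46.911

eq1: (x − 28.886)² + (y + 36.868)² = 32.2036834744²
eq2: (x + 17.259)² + (y − 22.050)² = 70.6917298551²
eq3: (x + 31.574)² + (y + 40.627)² = 30.5163101697²
eq1−eq3, eq1−eq2 (x²,y² cancel):
  -120.920·x − 7.518·y = 559.652228
  -92.290·x + 117.836·y = -5369.818280
det = -120.920·117.836 − -7.518·-92.290 = -14942.565340
x = (559.652228·117.836 − -7.518·-5369.818280) / -14942.565340 = -1.711680
y = (-120.920·-5369.818280 − 559.652228·-92.290) / -14942.565340 = -46.910869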